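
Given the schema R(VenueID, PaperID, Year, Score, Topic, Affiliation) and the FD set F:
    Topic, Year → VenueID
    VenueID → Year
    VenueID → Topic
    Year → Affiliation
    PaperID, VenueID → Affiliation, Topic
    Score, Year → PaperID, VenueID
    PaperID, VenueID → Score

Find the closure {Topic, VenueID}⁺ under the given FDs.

Start with {Topic, VenueID}.
VenueID → Year applies; add {Year} → now {Topic, VenueID, Year}.
Year → Affiliation applies; add {Affiliation} → now {Affiliation, Topic, VenueID, Year}.
No further FD applies.

{Affiliation, Topic, VenueID, Year}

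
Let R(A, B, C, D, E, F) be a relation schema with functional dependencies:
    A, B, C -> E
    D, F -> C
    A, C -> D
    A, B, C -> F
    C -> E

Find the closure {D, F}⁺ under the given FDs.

Start with {D, F}.
D, F -> C applies; add {C} → now {C, D, F}.
C -> E applies; add {E} → now {C, D, E, F}.
No further FD applies.

{C, D, E, F}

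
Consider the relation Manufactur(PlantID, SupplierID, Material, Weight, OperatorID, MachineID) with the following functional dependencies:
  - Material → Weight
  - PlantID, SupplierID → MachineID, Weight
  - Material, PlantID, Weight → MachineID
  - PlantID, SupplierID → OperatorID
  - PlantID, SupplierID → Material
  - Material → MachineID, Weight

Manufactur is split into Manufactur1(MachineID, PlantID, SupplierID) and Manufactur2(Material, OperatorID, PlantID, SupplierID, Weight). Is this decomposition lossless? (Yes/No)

Common attributes: {PlantID, SupplierID}; their closure is {MachineID, Material, OperatorID, PlantID, SupplierID, Weight}.
Manufactur1 is contained in that closure, so Manufactur1 ∩ Manufactur2 → Manufactur1 holds and the join is lossless.

Yes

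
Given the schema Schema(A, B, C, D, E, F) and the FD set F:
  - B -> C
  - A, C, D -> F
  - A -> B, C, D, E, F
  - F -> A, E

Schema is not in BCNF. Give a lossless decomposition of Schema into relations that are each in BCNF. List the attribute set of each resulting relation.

{A, B, D, E, F}; {B, C}

Candidate keys of the original relation: {A}, {F}.
Within {A, B, C, D, E, F}: {B}⁺ ∩ {A, B, C, D, E, F} = {B, C}, not the whole set, so B -> C violates BCNF; decompose into {B, C} and {A, B, D, E, F}.
{B, C} is in BCNF.
{A, B, D, E, F} is in BCNF.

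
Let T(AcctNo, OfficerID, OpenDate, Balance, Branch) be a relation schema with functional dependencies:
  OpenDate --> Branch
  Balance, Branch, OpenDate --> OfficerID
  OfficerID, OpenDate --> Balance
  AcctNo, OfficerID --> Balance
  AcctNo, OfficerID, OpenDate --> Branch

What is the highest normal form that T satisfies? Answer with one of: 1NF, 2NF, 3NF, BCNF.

1NF

Candidate keys: {AcctNo, Balance, OpenDate}, {AcctNo, OfficerID, OpenDate}. Prime attributes: {AcctNo, Balance, OfficerID, OpenDate}.
For OpenDate --> Branch we have {OpenDate}⁺ = {Branch, OpenDate}; {OpenDate} is not a superkey, so BCNF fails.
OpenDate --> Branch determines the non-prime attribute {Branch} from a non-superkey — 3NF is violated.
{OpenDate} is a proper subset of the key {AcctNo, Balance, OpenDate}, and {OpenDate}⁺ contains the non-prime attribute {Branch} — a partial dependency, so 2NF is violated.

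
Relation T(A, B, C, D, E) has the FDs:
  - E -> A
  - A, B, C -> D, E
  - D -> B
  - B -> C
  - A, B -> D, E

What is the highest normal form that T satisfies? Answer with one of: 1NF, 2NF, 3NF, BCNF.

1NF

Candidate keys: {A, B}, {A, D}, {B, E}, {D, E}. Prime attributes: {A, B, D, E}.
For E -> A we have {E}⁺ = {A, E}; {E} is not a superkey, so BCNF fails.
Because {C} is non-prime and the left side of B -> C is not a superkey, the relation is not in 3NF.
{B} is a proper subset of the key {A, B}, and {B}⁺ contains the non-prime attribute {C} — a partial dependency, so 2NF is violated.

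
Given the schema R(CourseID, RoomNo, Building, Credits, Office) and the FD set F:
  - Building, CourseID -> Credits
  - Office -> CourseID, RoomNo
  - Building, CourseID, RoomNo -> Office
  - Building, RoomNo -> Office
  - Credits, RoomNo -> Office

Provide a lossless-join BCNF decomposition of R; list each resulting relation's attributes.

{Building, CourseID, Credits}; {Building, Office}; {CourseID, Office, RoomNo}

Candidate keys of the original relation: {Building, Office}, {Building, RoomNo}.
Within {Building, CourseID, Credits, Office, RoomNo}: {Building, CourseID}⁺ ∩ {Building, CourseID, Credits, Office, RoomNo} = {Building, CourseID, Credits}, not the whole set, so Building, CourseID -> Credits violates BCNF; decompose into {Building, CourseID, Credits} and {Building, CourseID, Office, RoomNo}.
{Building, CourseID, Credits} has no BCNF violation.
Within {Building, CourseID, Office, RoomNo}: {Office}⁺ ∩ {Building, CourseID, Office, RoomNo} = {CourseID, Office, RoomNo}, not the whole set, so Office -> CourseID, RoomNo violates BCNF; decompose into {CourseID, Office, RoomNo} and {Building, Office}.
{CourseID, Office, RoomNo} has no BCNF violation.
{Building, Office} has no BCNF violation.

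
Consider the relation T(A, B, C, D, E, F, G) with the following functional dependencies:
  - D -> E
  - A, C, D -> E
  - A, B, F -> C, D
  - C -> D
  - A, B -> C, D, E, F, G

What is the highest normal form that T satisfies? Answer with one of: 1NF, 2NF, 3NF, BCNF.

2NF

Candidate key: {A, B}. Prime attributes: {A, B}.
For D -> E we have {D}⁺ = {D, E}; {D} is not a superkey, so BCNF fails.
D -> E has non-prime {E} on the right and a non-superkey on the left, so 3NF fails.
No non-prime attribute depends on a proper subset of any candidate key, so 2NF holds.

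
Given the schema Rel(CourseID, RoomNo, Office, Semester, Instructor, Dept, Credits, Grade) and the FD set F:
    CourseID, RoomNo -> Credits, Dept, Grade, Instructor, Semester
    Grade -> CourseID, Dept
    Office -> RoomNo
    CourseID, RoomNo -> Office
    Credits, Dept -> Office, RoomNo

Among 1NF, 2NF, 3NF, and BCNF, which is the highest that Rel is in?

3NF

Candidate keys: {CourseID, Credits, Dept}, {CourseID, Office}, {CourseID, RoomNo}, {Credits, Grade}, {Grade, Office}, {Grade, RoomNo}. Prime attributes: {CourseID, Credits, Dept, Grade, Office, RoomNo}.
For Grade -> CourseID, Dept we have {Grade}⁺ = {CourseID, Dept, Grade}; {Grade} is not a superkey, so BCNF fails.
But every attribute on its right side ({CourseID, Dept}) is prime, and the same holds for every other non-superkey FD, so 3NF still holds.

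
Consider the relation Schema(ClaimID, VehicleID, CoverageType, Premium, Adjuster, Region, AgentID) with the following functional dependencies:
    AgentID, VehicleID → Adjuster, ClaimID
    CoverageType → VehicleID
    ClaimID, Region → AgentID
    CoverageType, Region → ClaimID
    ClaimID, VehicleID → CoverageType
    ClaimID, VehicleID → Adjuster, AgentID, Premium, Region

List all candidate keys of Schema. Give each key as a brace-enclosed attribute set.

{AgentID, CoverageType}, {AgentID, VehicleID}, {ClaimID, CoverageType}, {ClaimID, VehicleID}, {CoverageType, Region}

{AgentID, CoverageType}⁺ = {Adjuster, AgentID, ClaimID, CoverageType, Premium, Region, VehicleID}, which is every attribute, so {AgentID, CoverageType} is a candidate key.
{AgentID, VehicleID}⁺ = {Adjuster, AgentID, ClaimID, CoverageType, Premium, Region, VehicleID}, which is every attribute, so {AgentID, VehicleID} is a candidate key.
{ClaimID, CoverageType}⁺ = {Adjuster, AgentID, ClaimID, CoverageType, Premium, Region, VehicleID}, which is every attribute, so {ClaimID, CoverageType} is a candidate key.
{ClaimID, VehicleID}⁺ = {Adjuster, AgentID, ClaimID, CoverageType, Premium, Region, VehicleID}, which is every attribute, so {ClaimID, VehicleID} is a candidate key.
{CoverageType, Region}⁺ = {Adjuster, AgentID, ClaimID, CoverageType, Premium, Region, VehicleID}, which is every attribute, so {CoverageType, Region} is a candidate key.
No proper subset of any of these is a key, and no other minimal superkey exists.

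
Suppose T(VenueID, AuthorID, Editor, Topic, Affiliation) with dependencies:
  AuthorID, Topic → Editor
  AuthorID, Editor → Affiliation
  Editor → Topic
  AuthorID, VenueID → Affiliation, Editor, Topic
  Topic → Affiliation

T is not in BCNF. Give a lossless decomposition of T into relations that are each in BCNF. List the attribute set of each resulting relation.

{Affiliation, Topic}; {AuthorID, Editor}; {AuthorID, Topic, VenueID}; {Editor, Topic}

Candidate key of the original relation: {AuthorID, VenueID}.
{Affiliation, AuthorID, Editor, Topic, VenueID}: {AuthorID, Topic} determines {Affiliation, AuthorID, Editor, Topic} here but is not a superkey — split on AuthorID, Topic → Affiliation, Editor, giving {Affiliation, AuthorID, Editor, Topic} and {AuthorID, Topic, VenueID}.
{Affiliation, AuthorID, Editor, Topic}: {Editor} determines {Affiliation, Editor, Topic} here but is not a superkey — split on Editor → Affiliation, Topic, giving {Affiliation, Editor, Topic} and {AuthorID, Editor}.
{Affiliation, Editor, Topic}: {Topic} determines {Affiliation, Topic} here but is not a superkey — split on Topic → Affiliation, giving {Affiliation, Topic} and {Editor, Topic}.
{Affiliation, Topic} is in BCNF.
{Editor, Topic} is in BCNF.
{AuthorID, Editor} is in BCNF.
{AuthorID, Topic, VenueID} is in BCNF.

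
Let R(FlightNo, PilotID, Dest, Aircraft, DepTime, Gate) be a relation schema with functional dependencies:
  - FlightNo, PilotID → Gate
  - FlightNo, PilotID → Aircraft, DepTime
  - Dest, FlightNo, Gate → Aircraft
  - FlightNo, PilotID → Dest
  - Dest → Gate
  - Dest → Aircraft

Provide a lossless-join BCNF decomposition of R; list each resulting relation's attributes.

Candidate key of the original relation: {FlightNo, PilotID}.
Within {Aircraft, DepTime, Dest, FlightNo, Gate, PilotID}: {Dest, FlightNo, Gate}⁺ ∩ {Aircraft, DepTime, Dest, FlightNo, Gate, PilotID} = {Aircraft, Dest, FlightNo, Gate}, not the whole set, so Dest, FlightNo, Gate → Aircraft violates BCNF; decompose into {Aircraft, Dest, FlightNo, Gate} and {DepTime, Dest, FlightNo, Gate, PilotID}.
Within {Aircraft, Dest, FlightNo, Gate}: {Dest}⁺ ∩ {Aircraft, Dest, FlightNo, Gate} = {Aircraft, Dest, Gate}, not the whole set, so Dest → Aircraft, Gate violates BCNF; decompose into {Aircraft, Dest, Gate} and {Dest, FlightNo}.
{Aircraft, Dest, Gate} has no BCNF violation.
{Dest, FlightNo} has no BCNF violation.
Within {DepTime, Dest, FlightNo, Gate, PilotID}: {Dest}⁺ ∩ {DepTime, Dest, FlightNo, Gate, PilotID} = {Dest, Gate}, not the whole set, so Dest → Gate violates BCNF; decompose into {Dest, Gate} and {DepTime, Dest, FlightNo, PilotID}.
{Dest, Gate} has no BCNF violation.
{DepTime, Dest, FlightNo, PilotID} has no BCNF violation.

{Aircraft, Dest, Gate}; {DepTime, Dest, FlightNo, PilotID}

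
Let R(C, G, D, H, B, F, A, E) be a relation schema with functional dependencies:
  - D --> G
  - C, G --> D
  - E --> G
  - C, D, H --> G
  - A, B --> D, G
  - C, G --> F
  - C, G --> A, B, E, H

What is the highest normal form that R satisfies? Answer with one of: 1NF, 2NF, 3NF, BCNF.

3NF

Candidate keys: {A, B, C}, {C, D}, {C, E}, {C, G}. Prime attributes: {A, B, C, D, E, G}.
For D --> G we have {D}⁺ = {D, G}; {D} is not a superkey, so BCNF fails.
But every attribute on its right side ({G}) is prime, and the same holds for every other non-superkey FD, so 3NF still holds.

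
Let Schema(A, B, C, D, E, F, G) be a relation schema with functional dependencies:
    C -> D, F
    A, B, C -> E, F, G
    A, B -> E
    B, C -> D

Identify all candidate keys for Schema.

{A, B, C}

{A, B, C} never appear on the right of any FD, so every key must include all of them.
Closure of {A, B, C} is {A, B, C, D, E, F, G}, the whole schema; {A, B, C} is a candidate key.
No smaller or unrelated set reaches every attribute, so there are no other keys.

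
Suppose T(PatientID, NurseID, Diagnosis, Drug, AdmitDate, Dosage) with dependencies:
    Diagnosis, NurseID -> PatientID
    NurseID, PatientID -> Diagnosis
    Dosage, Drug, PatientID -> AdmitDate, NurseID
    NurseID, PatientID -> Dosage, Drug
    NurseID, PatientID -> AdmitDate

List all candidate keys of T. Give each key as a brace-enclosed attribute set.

{Diagnosis, NurseID}, {Dosage, Drug, PatientID}, {NurseID, PatientID}

{Diagnosis, NurseID} is a candidate key since {Diagnosis, NurseID}⁺ = {AdmitDate, Diagnosis, Dosage, Drug, NurseID, PatientID} covers every attribute.
{NurseID, PatientID} is a candidate key since {NurseID, PatientID}⁺ = {AdmitDate, Diagnosis, Dosage, Drug, NurseID, PatientID} covers every attribute.
{Dosage, Drug, PatientID} is a candidate key since {Dosage, Drug, PatientID}⁺ = {AdmitDate, Diagnosis, Dosage, Drug, NurseID, PatientID} covers every attribute.
Any other superkey properly contains one of these, so there are no further candidate keys.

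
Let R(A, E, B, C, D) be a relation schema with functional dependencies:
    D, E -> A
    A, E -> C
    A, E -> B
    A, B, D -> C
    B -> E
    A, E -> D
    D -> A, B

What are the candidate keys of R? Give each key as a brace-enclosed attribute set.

{D}⁺ = {A, B, C, D, E}, which is every attribute, so {D} is a candidate key.
{A, B}⁺ = {A, B, C, D, E}, which is every attribute, so {A, B} is a candidate key.
{A, E}⁺ = {A, B, C, D, E}, which is every attribute, so {A, E} is a candidate key.
These are minimal and exhaustive — every other superkey contains one of them.

{A, B}, {A, E}, {D}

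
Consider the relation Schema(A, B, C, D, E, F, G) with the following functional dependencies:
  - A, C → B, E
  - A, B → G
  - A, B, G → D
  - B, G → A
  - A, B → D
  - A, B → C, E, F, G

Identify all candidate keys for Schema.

{A, B}, {A, C}, {B, G}

{A, B} is a candidate key since {A, B}⁺ = {A, B, C, D, E, F, G} covers every attribute.
{A, C} is a candidate key since {A, C}⁺ = {A, B, C, D, E, F, G} covers every attribute.
{B, G} is a candidate key since {B, G}⁺ = {A, B, C, D, E, F, G} covers every attribute.
No proper subset of any of these is a key, and no other minimal superkey exists.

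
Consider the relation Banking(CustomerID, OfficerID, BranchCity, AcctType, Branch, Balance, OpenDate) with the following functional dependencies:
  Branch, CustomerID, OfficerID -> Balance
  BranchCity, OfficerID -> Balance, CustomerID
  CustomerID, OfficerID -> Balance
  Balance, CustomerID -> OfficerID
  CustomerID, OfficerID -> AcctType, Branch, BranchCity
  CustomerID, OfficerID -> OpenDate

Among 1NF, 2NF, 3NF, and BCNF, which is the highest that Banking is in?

BCNF

Candidate keys: {Balance, CustomerID}, {BranchCity, OfficerID}, {CustomerID, OfficerID}. Prime attributes: {Balance, BranchCity, CustomerID, OfficerID}.
The left-hand side of every FD is a superkey, so BCNF is satisfied.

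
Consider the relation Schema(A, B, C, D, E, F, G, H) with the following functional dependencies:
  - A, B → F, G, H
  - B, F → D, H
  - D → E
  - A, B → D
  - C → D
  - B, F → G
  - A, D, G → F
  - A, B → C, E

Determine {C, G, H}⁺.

Start with {C, G, H}.
C → D applies; add {D} → now {C, D, G, H}.
D → E applies; add {E} → now {C, D, E, G, H}.
No further FD applies.

{C, D, E, G, H}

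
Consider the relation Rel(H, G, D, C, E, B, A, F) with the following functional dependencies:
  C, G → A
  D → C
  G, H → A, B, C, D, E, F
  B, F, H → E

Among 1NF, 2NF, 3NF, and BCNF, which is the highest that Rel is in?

Candidate key: {G, H}. Prime attributes: {G, H}.
C, G → A: {C, G}⁺ = {A, C, G}, which is not all of the attributes, so the left side is not a superkey — BCNF is violated.
C, G → A has non-prime {A} on the right and a non-superkey on the left, so 3NF fails.
No non-prime attribute depends on a proper subset of any candidate key, so 2NF holds.

2NF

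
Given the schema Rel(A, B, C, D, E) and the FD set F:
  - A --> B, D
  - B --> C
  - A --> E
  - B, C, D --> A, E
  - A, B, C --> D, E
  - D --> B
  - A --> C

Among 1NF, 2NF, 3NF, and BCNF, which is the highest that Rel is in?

Candidate keys: {A}, {D}. Prime attributes: {A, D}.
B --> C: {B}⁺ = {B, C}, which is not all of the attributes, so the left side is not a superkey — BCNF is violated.
B --> C determines the non-prime attribute {C} from a non-superkey — 3NF is violated.
Every candidate key is a single attribute, so no partial dependency is possible; 2NF holds.

2NF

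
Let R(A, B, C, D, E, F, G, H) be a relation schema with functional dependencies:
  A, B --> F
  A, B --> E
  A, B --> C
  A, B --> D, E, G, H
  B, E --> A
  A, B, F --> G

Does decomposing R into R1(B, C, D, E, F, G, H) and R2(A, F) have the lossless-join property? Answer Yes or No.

No

Common attributes: {F}; their closure is {F}.
Neither R1 nor R2 is contained in that closure, so the decomposition is lossy.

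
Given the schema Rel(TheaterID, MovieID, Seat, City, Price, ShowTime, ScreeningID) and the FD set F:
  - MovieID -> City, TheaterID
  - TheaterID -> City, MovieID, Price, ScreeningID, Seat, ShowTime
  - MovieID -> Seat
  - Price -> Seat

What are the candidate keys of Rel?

{MovieID}⁺ = {City, MovieID, Price, ScreeningID, Seat, ShowTime, TheaterID} — all of the relation — so {MovieID} is a candidate key.
{TheaterID}⁺ = {City, MovieID, Price, ScreeningID, Seat, ShowTime, TheaterID} — all of the relation — so {TheaterID} is a candidate key.
Any other superkey properly contains one of these, so there are no further candidate keys.

{MovieID}, {TheaterID}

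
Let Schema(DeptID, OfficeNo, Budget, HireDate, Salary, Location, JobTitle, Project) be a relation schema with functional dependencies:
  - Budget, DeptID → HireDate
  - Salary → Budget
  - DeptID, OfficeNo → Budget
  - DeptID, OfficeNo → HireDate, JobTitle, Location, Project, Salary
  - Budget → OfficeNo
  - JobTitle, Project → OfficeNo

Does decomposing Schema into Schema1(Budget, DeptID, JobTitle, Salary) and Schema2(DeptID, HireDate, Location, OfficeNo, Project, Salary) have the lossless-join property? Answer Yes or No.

Yes

Common attributes: {DeptID, Salary}; their closure is {Budget, DeptID, HireDate, JobTitle, Location, OfficeNo, Project, Salary}.
Since Schema1 ⊆ {Budget, DeptID, HireDate, JobTitle, Location, OfficeNo, Project, Salary}, the intersection is a superkey of Schema1; the decomposition is lossless.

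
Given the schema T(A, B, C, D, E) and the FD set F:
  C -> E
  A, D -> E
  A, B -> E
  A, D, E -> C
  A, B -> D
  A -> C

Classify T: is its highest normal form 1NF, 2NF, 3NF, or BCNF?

Candidate key: {A, B}. Prime attributes: {A, B}.
C -> E: {C}⁺ = {C, E}, which is not all of the attributes, so the left side is not a superkey — BCNF is violated.
C -> E determines the non-prime attribute {E} from a non-superkey — 3NF is violated.
Since {A} ⊂ {A, B} and {A}⁺ ⊇ {C, E} with {C, E} non-prime, there is a partial dependency; 2NF fails.

1NF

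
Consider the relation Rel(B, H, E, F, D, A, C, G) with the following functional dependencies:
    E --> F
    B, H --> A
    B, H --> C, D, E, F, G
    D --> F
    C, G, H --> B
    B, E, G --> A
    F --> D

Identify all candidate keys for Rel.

No FD produces {H}, so it must be in every candidate key.
{B, H}⁺ = {A, B, C, D, E, F, G, H} — all of the relation — so {B, H} is a candidate key.
{C, G, H}⁺ = {A, B, C, D, E, F, G, H} — all of the relation — so {C, G, H} is a candidate key.
No proper subset of any of these is a key, and no other minimal superkey exists.

{B, H}, {C, G, H}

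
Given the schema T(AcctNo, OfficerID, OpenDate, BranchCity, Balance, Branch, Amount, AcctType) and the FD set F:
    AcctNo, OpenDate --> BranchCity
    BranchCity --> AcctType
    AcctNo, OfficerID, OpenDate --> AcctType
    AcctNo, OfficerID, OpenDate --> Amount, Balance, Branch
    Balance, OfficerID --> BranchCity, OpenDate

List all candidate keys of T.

No FD produces {AcctNo, OfficerID}, so they must be in every candidate key.
{AcctNo, Balance, OfficerID}⁺ = {AcctNo, AcctType, Amount, Balance, Branch, BranchCity, OfficerID, OpenDate} — all of the relation — so {AcctNo, Balance, OfficerID} is a candidate key.
{AcctNo, OfficerID, OpenDate}⁺ = {AcctNo, AcctType, Amount, Balance, Branch, BranchCity, OfficerID, OpenDate} — all of the relation — so {AcctNo, OfficerID, OpenDate} is a candidate key.
Any other superkey properly contains one of these, so there are no further candidate keys.

{AcctNo, Balance, OfficerID}, {AcctNo, OfficerID, OpenDate}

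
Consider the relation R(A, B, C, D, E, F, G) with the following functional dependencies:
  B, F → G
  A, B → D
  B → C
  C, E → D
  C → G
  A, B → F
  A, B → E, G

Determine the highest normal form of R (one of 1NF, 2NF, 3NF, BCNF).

1NF

Candidate key: {A, B}. Prime attributes: {A, B}.
B, F → G breaks BCNF: {B, F}⁺ = {B, C, F, G}, so {B, F} is not a superkey.
B, F → G has non-prime {G} on the right and a non-superkey on the left, so 3NF fails.
Since {B} ⊂ {A, B} and {B}⁺ ⊇ {C, G} with {C, G} non-prime, there is a partial dependency; 2NF fails.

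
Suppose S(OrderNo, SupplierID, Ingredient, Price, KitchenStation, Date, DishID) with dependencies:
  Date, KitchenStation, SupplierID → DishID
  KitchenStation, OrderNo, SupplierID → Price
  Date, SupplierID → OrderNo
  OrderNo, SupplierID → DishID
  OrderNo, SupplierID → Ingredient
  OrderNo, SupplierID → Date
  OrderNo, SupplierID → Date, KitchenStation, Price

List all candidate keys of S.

No FD produces {SupplierID}, so it must be in every candidate key.
{Date, SupplierID}⁺ = {Date, DishID, Ingredient, KitchenStation, OrderNo, Price, SupplierID} — all of the relation — so {Date, SupplierID} is a candidate key.
{OrderNo, SupplierID}⁺ = {Date, DishID, Ingredient, KitchenStation, OrderNo, Price, SupplierID} — all of the relation — so {OrderNo, SupplierID} is a candidate key.
Any other superkey properly contains one of these, so there are no further candidate keys.

{Date, SupplierID}, {OrderNo, SupplierID}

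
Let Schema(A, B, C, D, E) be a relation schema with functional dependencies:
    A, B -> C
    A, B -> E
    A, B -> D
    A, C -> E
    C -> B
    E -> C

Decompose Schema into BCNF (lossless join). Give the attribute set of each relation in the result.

Candidate keys of the original relation: {A, B}, {A, C}, {A, E}.
{A, B, C, D, E}: {C} determines {B, C} here but is not a superkey — split on C -> B, giving {B, C} and {A, C, D, E}.
{B, C} has no BCNF violation.
{A, C, D, E}: {E} determines {C, E} here but is not a superkey — split on E -> C, giving {C, E} and {A, D, E}.
{C, E} has no BCNF violation.
{A, D, E} has no BCNF violation.

{A, D, E}; {B, C}; {C, E}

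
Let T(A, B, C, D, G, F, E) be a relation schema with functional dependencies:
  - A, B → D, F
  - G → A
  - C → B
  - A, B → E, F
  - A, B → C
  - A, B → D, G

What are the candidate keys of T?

{A, B}⁺ = {A, B, C, D, E, F, G}, which is every attribute, so {A, B} is a candidate key.
{A, C}⁺ = {A, B, C, D, E, F, G}, which is every attribute, so {A, C} is a candidate key.
{B, G}⁺ = {A, B, C, D, E, F, G}, which is every attribute, so {B, G} is a candidate key.
{C, G}⁺ = {A, B, C, D, E, F, G}, which is every attribute, so {C, G} is a candidate key.
Any other superkey properly contains one of these, so there are no further candidate keys.

{A, B}, {A, C}, {B, G}, {C, G}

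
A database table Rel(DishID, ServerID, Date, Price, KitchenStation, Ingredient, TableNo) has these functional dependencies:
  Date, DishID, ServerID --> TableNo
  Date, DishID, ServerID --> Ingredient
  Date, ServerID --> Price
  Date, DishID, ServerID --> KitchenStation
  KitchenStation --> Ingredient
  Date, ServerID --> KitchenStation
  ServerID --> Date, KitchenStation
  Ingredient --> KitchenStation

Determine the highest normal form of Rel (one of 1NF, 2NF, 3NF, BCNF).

1NF

Candidate key: {DishID, ServerID}. Prime attributes: {DishID, ServerID}.
For Date, ServerID --> Price we have {Date, ServerID}⁺ = {Date, Ingredient, KitchenStation, Price, ServerID}; {Date, ServerID} is not a superkey, so BCNF fails.
Date, ServerID --> Price has non-prime {Price} on the right and a non-superkey on the left, so 3NF fails.
The proper key subset {ServerID} of {DishID, ServerID} determines non-prime {Date, Ingredient, KitchenStation, Price}, so the relation is not even in 2NF.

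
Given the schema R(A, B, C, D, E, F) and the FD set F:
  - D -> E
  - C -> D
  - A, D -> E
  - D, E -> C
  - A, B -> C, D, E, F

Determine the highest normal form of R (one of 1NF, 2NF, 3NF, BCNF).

2NF

Candidate key: {A, B}. Prime attributes: {A, B}.
D -> E: {D}⁺ = {C, D, E}, which is not all of the attributes, so the left side is not a superkey — BCNF is violated.
D -> E determines the non-prime attribute {E} from a non-superkey — 3NF is violated.
No non-prime attribute depends on a proper subset of any candidate key, so 2NF holds.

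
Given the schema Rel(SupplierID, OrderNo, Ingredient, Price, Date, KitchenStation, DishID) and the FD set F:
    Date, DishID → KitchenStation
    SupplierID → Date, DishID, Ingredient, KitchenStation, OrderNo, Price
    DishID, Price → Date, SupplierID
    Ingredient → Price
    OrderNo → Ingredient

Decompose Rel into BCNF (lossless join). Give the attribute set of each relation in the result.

Candidate keys of the original relation: {DishID, Ingredient}, {DishID, OrderNo}, {DishID, Price}, {SupplierID}.
Within {Date, DishID, Ingredient, KitchenStation, OrderNo, Price, SupplierID}: {Date, DishID}⁺ ∩ {Date, DishID, Ingredient, KitchenStation, OrderNo, Price, SupplierID} = {Date, DishID, KitchenStation}, not the whole set, so Date, DishID → KitchenStation violates BCNF; decompose into {Date, DishID, KitchenStation} and {Date, DishID, Ingredient, OrderNo, Price, SupplierID}.
{Date, DishID, KitchenStation} is in BCNF.
Within {Date, DishID, Ingredient, OrderNo, Price, SupplierID}: {Ingredient}⁺ ∩ {Date, DishID, Ingredient, OrderNo, Price, SupplierID} = {Ingredient, Price}, not the whole set, so Ingredient → Price violates BCNF; decompose into {Ingredient, Price} and {Date, DishID, Ingredient, OrderNo, SupplierID}.
{Ingredient, Price} is in BCNF.
Within {Date, DishID, Ingredient, OrderNo, SupplierID}: {OrderNo}⁺ ∩ {Date, DishID, Ingredient, OrderNo, SupplierID} = {Ingredient, OrderNo}, not the whole set, so OrderNo → Ingredient violates BCNF; decompose into {Ingredient, OrderNo} and {Date, DishID, OrderNo, SupplierID}.
{Ingredient, OrderNo} is in BCNF.
{Date, DishID, OrderNo, SupplierID} is in BCNF.

{Date, DishID, KitchenStation}; {Date, DishID, OrderNo, SupplierID}; {Ingredient, OrderNo}; {Ingredient, Price}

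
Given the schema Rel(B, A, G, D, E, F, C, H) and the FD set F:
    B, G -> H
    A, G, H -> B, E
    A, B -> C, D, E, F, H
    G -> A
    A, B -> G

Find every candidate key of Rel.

Closure of {A, B} is {A, B, C, D, E, F, G, H}, the whole schema; {A, B} is a candidate key.
Closure of {B, G} is {A, B, C, D, E, F, G, H}, the whole schema; {B, G} is a candidate key.
Closure of {G, H} is {A, B, C, D, E, F, G, H}, the whole schema; {G, H} is a candidate key.
No proper subset of any of these is a key, and no other minimal superkey exists.

{A, B}, {B, G}, {G, H}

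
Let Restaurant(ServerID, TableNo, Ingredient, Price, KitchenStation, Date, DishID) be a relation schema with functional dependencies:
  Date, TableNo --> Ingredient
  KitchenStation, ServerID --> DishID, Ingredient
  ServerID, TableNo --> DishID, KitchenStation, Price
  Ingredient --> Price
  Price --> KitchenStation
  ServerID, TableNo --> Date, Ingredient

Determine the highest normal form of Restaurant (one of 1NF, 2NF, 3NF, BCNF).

Candidate key: {ServerID, TableNo}. Prime attributes: {ServerID, TableNo}.
Date, TableNo --> Ingredient: {Date, TableNo}⁺ = {Date, Ingredient, KitchenStation, Price, TableNo}, which is not all of the attributes, so the left side is not a superkey — BCNF is violated.
Date, TableNo --> Ingredient determines the non-prime attribute {Ingredient} from a non-superkey — 3NF is violated.
No proper subset of a key has a non-prime attribute in its closure, so there is no partial dependency; 2NF holds.

2NF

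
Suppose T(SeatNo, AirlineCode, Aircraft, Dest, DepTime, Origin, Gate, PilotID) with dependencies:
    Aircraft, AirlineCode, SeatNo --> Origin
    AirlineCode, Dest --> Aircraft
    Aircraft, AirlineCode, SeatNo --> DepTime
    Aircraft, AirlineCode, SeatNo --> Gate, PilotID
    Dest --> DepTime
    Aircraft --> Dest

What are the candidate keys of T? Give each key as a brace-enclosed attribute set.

{Aircraft, AirlineCode, SeatNo}, {AirlineCode, Dest, SeatNo}

Attributes never on any right-hand side: {AirlineCode, SeatNo} — every candidate key must contain all of them.
{Aircraft, AirlineCode, SeatNo} is a candidate key since {Aircraft, AirlineCode, SeatNo}⁺ = {Aircraft, AirlineCode, DepTime, Dest, Gate, Origin, PilotID, SeatNo} covers every attribute.
{AirlineCode, Dest, SeatNo} is a candidate key since {AirlineCode, Dest, SeatNo}⁺ = {Aircraft, AirlineCode, DepTime, Dest, Gate, Origin, PilotID, SeatNo} covers every attribute.
Any other superkey properly contains one of these, so there are no further candidate keys.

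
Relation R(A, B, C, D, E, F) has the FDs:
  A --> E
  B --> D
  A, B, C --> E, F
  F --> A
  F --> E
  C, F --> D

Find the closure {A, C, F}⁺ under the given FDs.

{A, C, D, E, F}

Start with {A, C, F}.
A --> E applies; add {E} → now {A, C, E, F}.
C, F --> D applies; add {D} → now {A, C, D, E, F}.
No further FD applies.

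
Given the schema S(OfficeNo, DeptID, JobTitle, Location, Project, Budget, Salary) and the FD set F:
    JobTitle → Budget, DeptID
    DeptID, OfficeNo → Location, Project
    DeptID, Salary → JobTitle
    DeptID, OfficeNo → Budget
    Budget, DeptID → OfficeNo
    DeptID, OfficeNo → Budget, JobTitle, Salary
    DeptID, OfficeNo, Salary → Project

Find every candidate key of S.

{Budget, DeptID}, {DeptID, OfficeNo}, {DeptID, Salary}, {JobTitle}

{JobTitle} is a candidate key since {JobTitle}⁺ = {Budget, DeptID, JobTitle, Location, OfficeNo, Project, Salary} covers every attribute.
{Budget, DeptID} is a candidate key since {Budget, DeptID}⁺ = {Budget, DeptID, JobTitle, Location, OfficeNo, Project, Salary} covers every attribute.
{DeptID, OfficeNo} is a candidate key since {DeptID, OfficeNo}⁺ = {Budget, DeptID, JobTitle, Location, OfficeNo, Project, Salary} covers every attribute.
{DeptID, Salary} is a candidate key since {DeptID, Salary}⁺ = {Budget, DeptID, JobTitle, Location, OfficeNo, Project, Salary} covers every attribute.
These are minimal and exhaustive — every other superkey contains one of them.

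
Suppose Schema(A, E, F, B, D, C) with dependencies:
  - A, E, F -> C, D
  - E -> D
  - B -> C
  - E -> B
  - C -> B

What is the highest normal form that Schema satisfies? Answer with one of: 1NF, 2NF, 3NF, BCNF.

1NF

Candidate key: {A, E, F}. Prime attributes: {A, E, F}.
E -> D breaks BCNF: {E}⁺ = {B, C, D, E}, so {E} is not a superkey.
E -> D determines the non-prime attribute {D} from a non-superkey — 3NF is violated.
The proper key subset {E} of {A, E, F} determines non-prime {B, C, D}, so the relation is not even in 2NF.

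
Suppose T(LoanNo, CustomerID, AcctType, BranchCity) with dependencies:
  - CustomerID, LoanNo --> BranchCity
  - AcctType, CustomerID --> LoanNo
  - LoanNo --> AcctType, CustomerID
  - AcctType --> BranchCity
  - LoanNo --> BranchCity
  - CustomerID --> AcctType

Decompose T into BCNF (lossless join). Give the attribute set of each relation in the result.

{AcctType, BranchCity}; {AcctType, CustomerID, LoanNo}

Candidate keys of the original relation: {CustomerID}, {LoanNo}.
In {AcctType, BranchCity, CustomerID, LoanNo}, {AcctType} is not a superkey ({AcctType}⁺ restricted to this set is {AcctType, BranchCity}), so split on AcctType --> BranchCity into {AcctType, BranchCity} and {AcctType, CustomerID, LoanNo}.
{AcctType, BranchCity} is in BCNF.
{AcctType, CustomerID, LoanNo} is in BCNF.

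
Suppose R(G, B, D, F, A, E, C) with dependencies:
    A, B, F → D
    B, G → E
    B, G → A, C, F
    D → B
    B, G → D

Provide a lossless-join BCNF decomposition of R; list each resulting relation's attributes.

{A, B, C, E, F, G}; {A, D, F}; {B, D}

Candidate keys of the original relation: {B, G}, {D, G}.
In {A, B, C, D, E, F, G}, {A, B, F} is not a superkey ({A, B, F}⁺ restricted to this set is {A, B, D, F}), so split on A, B, F → D into {A, B, D, F} and {A, B, C, E, F, G}.
In {A, B, D, F}, {D} is not a superkey ({D}⁺ restricted to this set is {B, D}), so split on D → B into {B, D} and {A, D, F}.
{B, D} is in BCNF.
{A, D, F} is in BCNF.
{A, B, C, E, F, G} is in BCNF.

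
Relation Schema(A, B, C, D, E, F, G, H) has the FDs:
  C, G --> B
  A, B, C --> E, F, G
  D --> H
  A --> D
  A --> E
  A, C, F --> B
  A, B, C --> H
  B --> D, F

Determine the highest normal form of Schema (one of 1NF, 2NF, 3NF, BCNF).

Candidate keys: {A, B, C}, {A, C, F}, {A, C, G}. Prime attributes: {A, B, C, F, G}.
C, G --> B breaks BCNF: {C, G}⁺ = {B, C, D, F, G, H}, so {C, G} is not a superkey.
D --> H determines the non-prime attribute {H} from a non-superkey — 3NF is violated.
{A} is a proper subset of the key {A, B, C}, and {A}⁺ contains the non-prime attributes {D, E, H} — a partial dependency, so 2NF is violated.

1NF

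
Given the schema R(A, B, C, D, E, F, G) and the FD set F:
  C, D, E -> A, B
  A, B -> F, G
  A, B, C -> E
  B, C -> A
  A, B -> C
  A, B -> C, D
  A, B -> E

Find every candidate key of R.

{A, B} is a candidate key since {A, B}⁺ = {A, B, C, D, E, F, G} covers every attribute.
{B, C} is a candidate key since {B, C}⁺ = {A, B, C, D, E, F, G} covers every attribute.
{C, D, E} is a candidate key since {C, D, E}⁺ = {A, B, C, D, E, F, G} covers every attribute.
Any other superkey properly contains one of these, so there are no further candidate keys.

{A, B}, {B, C}, {C, D, E}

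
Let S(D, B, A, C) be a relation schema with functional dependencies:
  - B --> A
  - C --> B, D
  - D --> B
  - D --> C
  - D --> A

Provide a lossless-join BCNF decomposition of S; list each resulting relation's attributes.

{A, B}; {B, C, D}

Candidate keys of the original relation: {C}, {D}.
{A, B, C, D}: {B} determines {A, B} here but is not a superkey — split on B --> A, giving {A, B} and {B, C, D}.
{A, B} has no BCNF violation.
{B, C, D} has no BCNF violation.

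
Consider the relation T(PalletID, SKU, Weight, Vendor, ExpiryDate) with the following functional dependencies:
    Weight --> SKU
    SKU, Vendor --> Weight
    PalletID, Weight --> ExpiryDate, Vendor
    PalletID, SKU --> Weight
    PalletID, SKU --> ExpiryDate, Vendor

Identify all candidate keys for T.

{PalletID, SKU}, {PalletID, Weight}

Attributes never on any right-hand side: {PalletID} — every candidate key must contain it.
{PalletID, SKU}⁺ = {ExpiryDate, PalletID, SKU, Vendor, Weight} — all of the relation — so {PalletID, SKU} is a candidate key.
{PalletID, Weight}⁺ = {ExpiryDate, PalletID, SKU, Vendor, Weight} — all of the relation — so {PalletID, Weight} is a candidate key.
These are minimal and exhaustive — every other superkey contains one of them.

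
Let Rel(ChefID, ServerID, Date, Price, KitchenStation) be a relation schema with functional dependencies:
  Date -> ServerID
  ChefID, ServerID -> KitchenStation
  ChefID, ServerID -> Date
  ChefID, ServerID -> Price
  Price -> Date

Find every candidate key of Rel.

{ChefID, Date}, {ChefID, Price}, {ChefID, ServerID}

No FD produces {ChefID}, so it must be in every candidate key.
{ChefID, Date}⁺ = {ChefID, Date, KitchenStation, Price, ServerID} — all of the relation — so {ChefID, Date} is a candidate key.
{ChefID, Price}⁺ = {ChefID, Date, KitchenStation, Price, ServerID} — all of the relation — so {ChefID, Price} is a candidate key.
{ChefID, ServerID}⁺ = {ChefID, Date, KitchenStation, Price, ServerID} — all of the relation — so {ChefID, ServerID} is a candidate key.
Any other superkey properly contains one of these, so there are no further candidate keys.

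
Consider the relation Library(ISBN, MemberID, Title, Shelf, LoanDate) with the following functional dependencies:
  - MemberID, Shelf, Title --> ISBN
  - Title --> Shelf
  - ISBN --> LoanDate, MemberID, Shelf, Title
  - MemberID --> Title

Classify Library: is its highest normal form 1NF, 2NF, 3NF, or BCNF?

Candidate keys: {ISBN}, {MemberID}. Prime attributes: {ISBN, MemberID}.
For Title --> Shelf we have {Title}⁺ = {Shelf, Title}; {Title} is not a superkey, so BCNF fails.
Because {Shelf} is non-prime and the left side of Title --> Shelf is not a superkey, the relation is not in 3NF.
Every candidate key is a single attribute, so no partial dependency is possible; 2NF holds.

2NF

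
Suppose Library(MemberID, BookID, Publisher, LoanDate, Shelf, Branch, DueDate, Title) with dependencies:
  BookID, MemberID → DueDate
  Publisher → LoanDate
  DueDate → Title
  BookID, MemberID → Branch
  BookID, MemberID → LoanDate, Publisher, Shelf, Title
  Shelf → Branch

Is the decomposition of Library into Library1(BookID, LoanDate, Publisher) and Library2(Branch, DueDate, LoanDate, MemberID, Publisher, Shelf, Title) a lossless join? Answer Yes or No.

No

The shared attributes are {LoanDate, Publisher} and {LoanDate, Publisher}⁺ = {LoanDate, Publisher}.
Library1 ⊄ {LoanDate, Publisher} and Library2 ⊄ {LoanDate, Publisher}, so the split is lossy.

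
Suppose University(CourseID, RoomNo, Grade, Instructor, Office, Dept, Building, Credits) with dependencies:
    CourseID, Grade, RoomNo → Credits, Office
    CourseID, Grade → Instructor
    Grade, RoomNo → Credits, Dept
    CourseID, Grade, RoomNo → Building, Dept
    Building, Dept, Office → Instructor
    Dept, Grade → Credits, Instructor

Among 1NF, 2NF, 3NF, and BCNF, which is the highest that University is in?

Candidate key: {CourseID, Grade, RoomNo}. Prime attributes: {CourseID, Grade, RoomNo}.
For CourseID, Grade → Instructor we have {CourseID, Grade}⁺ = {CourseID, Grade, Instructor}; {CourseID, Grade} is not a superkey, so BCNF fails.
CourseID, Grade → Instructor has non-prime {Instructor} on the right and a non-superkey on the left, so 3NF fails.
{CourseID, Grade} is a proper subset of the key {CourseID, Grade, RoomNo}, and {CourseID, Grade}⁺ contains the non-prime attribute {Instructor} — a partial dependency, so 2NF is violated.

1NF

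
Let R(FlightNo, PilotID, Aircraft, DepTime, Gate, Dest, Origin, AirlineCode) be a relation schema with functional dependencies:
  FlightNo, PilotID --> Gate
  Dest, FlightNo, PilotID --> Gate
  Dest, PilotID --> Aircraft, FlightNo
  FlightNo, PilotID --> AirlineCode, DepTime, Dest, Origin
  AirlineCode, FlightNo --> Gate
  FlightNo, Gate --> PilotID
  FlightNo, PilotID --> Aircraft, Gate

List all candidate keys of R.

Closure of {AirlineCode, FlightNo} is {Aircraft, AirlineCode, DepTime, Dest, FlightNo, Gate, Origin, PilotID}, the whole schema; {AirlineCode, FlightNo} is a candidate key.
Closure of {Dest, PilotID} is {Aircraft, AirlineCode, DepTime, Dest, FlightNo, Gate, Origin, PilotID}, the whole schema; {Dest, PilotID} is a candidate key.
Closure of {FlightNo, Gate} is {Aircraft, AirlineCode, DepTime, Dest, FlightNo, Gate, Origin, PilotID}, the whole schema; {FlightNo, Gate} is a candidate key.
Closure of {FlightNo, PilotID} is {Aircraft, AirlineCode, DepTime, Dest, FlightNo, Gate, Origin, PilotID}, the whole schema; {FlightNo, PilotID} is a candidate key.
These are minimal and exhaustive — every other superkey contains one of them.

{AirlineCode, FlightNo}, {Dest, PilotID}, {FlightNo, Gate}, {FlightNo, PilotID}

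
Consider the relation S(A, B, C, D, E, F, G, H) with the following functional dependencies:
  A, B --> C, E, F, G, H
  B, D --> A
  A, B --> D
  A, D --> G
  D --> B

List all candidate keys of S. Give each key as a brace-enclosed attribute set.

{A, B}, {D}

{D}⁺ = {A, B, C, D, E, F, G, H} — all of the relation — so {D} is a candidate key.
{A, B}⁺ = {A, B, C, D, E, F, G, H} — all of the relation — so {A, B} is a candidate key.
These are minimal and exhaustive — every other superkey contains one of them.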